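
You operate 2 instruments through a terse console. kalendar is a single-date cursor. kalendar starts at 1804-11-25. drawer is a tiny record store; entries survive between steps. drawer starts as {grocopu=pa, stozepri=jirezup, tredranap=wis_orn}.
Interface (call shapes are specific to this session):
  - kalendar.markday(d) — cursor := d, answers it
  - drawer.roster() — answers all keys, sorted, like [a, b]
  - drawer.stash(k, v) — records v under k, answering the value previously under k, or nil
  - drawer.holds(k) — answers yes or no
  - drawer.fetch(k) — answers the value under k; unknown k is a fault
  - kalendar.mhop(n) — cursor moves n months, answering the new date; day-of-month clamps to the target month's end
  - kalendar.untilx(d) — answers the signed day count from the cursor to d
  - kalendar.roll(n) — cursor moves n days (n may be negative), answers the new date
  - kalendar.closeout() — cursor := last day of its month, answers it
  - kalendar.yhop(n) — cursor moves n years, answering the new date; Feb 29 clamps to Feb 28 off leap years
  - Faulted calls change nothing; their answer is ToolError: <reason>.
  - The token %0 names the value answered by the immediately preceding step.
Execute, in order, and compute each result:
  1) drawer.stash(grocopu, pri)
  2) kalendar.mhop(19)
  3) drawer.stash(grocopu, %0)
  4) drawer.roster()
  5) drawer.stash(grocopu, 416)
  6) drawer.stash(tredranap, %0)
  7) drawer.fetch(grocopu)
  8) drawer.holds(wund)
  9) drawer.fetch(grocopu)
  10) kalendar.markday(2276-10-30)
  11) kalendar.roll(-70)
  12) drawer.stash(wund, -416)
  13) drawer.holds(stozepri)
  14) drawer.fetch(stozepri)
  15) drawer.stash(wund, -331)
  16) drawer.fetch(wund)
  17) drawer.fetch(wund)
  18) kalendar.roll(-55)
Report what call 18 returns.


;; 1. stash(k→grocopu, v→pri) ~> pa
;; 2. mhop(n→19) ~> 1806-06-25
;; 3. stash(k→grocopu, v→%0) ~> pri
;; 4. roster() ~> [grocopu, stozepri, tredranap]
;; 5. stash(k→grocopu, v→416) ~> 1806-06-25
;; 6. stash(k→tredranap, v→%0) ~> wis_orn
;; 7. fetch(k→grocopu) ~> 416
;; 8. holds(k→wund) ~> no
;; 9. fetch(k→grocopu) ~> 416
;; 10. markday(d→2276-10-30) ~> 2276-10-30
;; 11. roll(n→-70) ~> 2276-08-21
;; 12. stash(k→wund, v→-416) ~> nil
;; 13. holds(k→stozepri) ~> yes
;; 14. fetch(k→stozepri) ~> jirezup
;; 15. stash(k→wund, v→-331) ~> -416
;; 16. fetch(k→wund) ~> -331
;; 17. fetch(k→wund) ~> -331
;; 18. roll(n→-55) ~> 2276-06-27

Answer: 2276-06-27


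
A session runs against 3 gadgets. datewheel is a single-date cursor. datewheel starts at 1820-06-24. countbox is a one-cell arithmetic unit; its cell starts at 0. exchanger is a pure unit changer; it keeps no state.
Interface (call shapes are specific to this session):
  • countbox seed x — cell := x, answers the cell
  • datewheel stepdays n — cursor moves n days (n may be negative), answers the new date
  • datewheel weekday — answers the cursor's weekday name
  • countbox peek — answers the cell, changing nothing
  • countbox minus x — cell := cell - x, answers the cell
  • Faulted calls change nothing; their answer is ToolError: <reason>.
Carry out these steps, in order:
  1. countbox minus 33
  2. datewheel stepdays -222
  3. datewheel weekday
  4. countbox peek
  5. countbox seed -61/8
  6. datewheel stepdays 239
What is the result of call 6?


I use countbox minus using x=33, and get -33.
I invoke datewheel stepdays using n=-222, giving 1819-11-15.
Next I call datewheel weekday, and get Monday.
Now I run countbox peek(): -33.
I invoke countbox seed using x=-61/8, — result: -61/8.
Now I run datewheel stepdays using n=239, yielding 1820-07-11.

Answer: 1820-07-11


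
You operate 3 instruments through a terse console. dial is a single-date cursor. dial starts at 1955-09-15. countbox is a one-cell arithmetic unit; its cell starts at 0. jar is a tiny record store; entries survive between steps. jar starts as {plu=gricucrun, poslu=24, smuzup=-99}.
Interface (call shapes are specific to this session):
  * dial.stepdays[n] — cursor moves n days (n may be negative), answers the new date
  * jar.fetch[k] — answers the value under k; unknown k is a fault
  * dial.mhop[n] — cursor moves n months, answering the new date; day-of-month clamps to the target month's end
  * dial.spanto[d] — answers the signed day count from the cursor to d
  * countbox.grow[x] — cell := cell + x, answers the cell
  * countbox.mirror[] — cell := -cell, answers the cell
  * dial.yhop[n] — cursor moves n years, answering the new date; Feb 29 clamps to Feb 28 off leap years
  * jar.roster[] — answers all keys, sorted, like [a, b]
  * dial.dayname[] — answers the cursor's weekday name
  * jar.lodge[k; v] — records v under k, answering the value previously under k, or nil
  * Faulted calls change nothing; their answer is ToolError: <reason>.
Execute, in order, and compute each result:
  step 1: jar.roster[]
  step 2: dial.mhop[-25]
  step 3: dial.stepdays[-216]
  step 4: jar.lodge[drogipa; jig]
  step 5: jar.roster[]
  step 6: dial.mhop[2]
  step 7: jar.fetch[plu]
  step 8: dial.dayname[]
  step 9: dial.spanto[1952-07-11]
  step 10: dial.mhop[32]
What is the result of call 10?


>>> jar.roster
= [plu, poslu, smuzup]
>>> dial.mhop n→-25
= 1953-08-15
>>> dial.stepdays n→-216
= 1953-01-11
>>> jar.lodge k→drogipa v→jig
= nil
>>> jar.roster
= [drogipa, plu, poslu, smuzup]
>>> dial.mhop n→2
= 1953-03-11
>>> jar.fetch k→plu
= gricucrun
>>> dial.dayname
= Wednesday
>>> dial.spanto d→1952-07-11
= -243
>>> dial.mhop n→32
= 1955-11-11

Answer: 1955-11-11


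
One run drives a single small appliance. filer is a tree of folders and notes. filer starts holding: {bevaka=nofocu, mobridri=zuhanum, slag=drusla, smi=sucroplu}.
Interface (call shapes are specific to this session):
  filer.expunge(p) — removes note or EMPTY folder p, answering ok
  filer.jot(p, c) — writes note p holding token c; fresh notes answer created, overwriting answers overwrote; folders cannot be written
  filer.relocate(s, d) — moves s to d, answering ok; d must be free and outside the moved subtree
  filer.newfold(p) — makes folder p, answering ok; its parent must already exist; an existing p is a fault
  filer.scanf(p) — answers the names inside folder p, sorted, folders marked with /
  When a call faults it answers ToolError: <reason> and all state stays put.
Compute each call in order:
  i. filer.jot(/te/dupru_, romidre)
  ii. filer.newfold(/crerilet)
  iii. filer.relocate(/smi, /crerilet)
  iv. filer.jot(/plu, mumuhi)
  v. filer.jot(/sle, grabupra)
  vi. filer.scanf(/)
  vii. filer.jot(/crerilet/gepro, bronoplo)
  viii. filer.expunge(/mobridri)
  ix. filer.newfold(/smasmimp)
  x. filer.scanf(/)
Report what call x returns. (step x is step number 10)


Answer: [bevaka, crerilet/, plu, slag, sle, smasmimp/, smi]

Derivation:
% jot /te/dupru_ romidre
= ToolError: no parent
% newfold /crerilet
= ok
% relocate /smi /crerilet
= ToolError: exists
% jot /plu mumuhi
= created
% jot /sle grabupra
= created
% scanf /
= [bevaka, crerilet/, mobridri, plu, slag, sle, smi]
% jot /crerilet/gepro bronoplo
= created
% expunge /mobridri
= ok
% newfold /smasmimp
= ok
% scanf /
= [bevaka, crerilet/, plu, slag, sle, smasmimp/, smi]


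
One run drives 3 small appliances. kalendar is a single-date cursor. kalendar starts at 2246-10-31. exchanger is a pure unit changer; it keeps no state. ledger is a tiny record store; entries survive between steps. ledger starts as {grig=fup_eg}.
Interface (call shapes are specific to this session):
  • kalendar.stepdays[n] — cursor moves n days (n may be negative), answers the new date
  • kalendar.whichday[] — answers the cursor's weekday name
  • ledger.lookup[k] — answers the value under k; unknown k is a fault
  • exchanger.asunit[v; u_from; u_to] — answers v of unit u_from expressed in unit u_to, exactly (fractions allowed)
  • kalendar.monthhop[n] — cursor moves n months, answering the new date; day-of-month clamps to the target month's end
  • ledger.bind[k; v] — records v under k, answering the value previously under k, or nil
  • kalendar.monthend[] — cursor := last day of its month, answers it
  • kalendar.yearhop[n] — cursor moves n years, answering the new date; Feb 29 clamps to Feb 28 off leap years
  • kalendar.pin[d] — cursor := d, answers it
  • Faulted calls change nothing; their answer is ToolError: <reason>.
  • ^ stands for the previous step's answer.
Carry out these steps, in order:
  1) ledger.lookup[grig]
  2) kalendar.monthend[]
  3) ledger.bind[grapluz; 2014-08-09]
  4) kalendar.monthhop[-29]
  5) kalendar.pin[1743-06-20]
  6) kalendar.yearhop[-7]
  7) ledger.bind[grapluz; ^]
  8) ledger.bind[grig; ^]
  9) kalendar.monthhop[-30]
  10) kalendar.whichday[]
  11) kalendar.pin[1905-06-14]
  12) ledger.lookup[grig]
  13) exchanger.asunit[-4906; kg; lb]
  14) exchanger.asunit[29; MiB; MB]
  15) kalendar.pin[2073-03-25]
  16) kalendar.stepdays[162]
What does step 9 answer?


Answer: 1733-12-20

Derivation:
·→ lookup(k→grig)
·← fup_eg
·→ monthend()
·← 2246-10-31
·→ bind(k→grapluz, v→2014-08-09)
·← nil
·→ monthhop(n→-29)
·← 2244-05-31
·→ pin(d→1743-06-20)
·← 1743-06-20
·→ yearhop(n→-7)
·← 1736-06-20
·→ bind(k→grapluz, v→^)
·← 2014-08-09
·→ bind(k→grig, v→^)
·← fup_eg
·→ monthhop(n→-30)
·← 1733-12-20
·→ whichday()
·← Sunday
·→ pin(d→1905-06-14)
·← 1905-06-14
·→ lookup(k→grig)
·← 2014-08-09
·→ asunit(v→-4906, u_from→kg, u_to→lb)
·← -44600000000/4123567
·→ asunit(v→29, u_from→MiB, u_to→MB)
·← 475136/15625
·→ pin(d→2073-03-25)
·← 2073-03-25
·→ stepdays(n→162)
·← 2073-09-03


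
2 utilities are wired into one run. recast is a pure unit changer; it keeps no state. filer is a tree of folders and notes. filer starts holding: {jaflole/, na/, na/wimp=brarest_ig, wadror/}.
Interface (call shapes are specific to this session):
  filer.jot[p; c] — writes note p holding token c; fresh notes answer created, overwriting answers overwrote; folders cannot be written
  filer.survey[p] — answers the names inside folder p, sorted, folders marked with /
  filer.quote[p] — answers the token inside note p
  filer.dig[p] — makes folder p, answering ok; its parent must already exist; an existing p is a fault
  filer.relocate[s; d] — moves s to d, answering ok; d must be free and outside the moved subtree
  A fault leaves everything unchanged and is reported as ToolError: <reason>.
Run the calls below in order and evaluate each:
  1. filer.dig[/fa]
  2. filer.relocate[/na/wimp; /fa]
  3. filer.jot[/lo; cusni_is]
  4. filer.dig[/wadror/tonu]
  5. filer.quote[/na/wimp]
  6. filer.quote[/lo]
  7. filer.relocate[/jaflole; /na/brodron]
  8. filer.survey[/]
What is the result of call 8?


Answer: [fa/, lo, na/, wadror/]

Derivation:
// dig(p: /fa) ~> ok
// relocate(s: /na/wimp, d: /fa) ~> ToolError: exists
// jot(p: /lo, c: cusni_is) ~> created
// dig(p: /wadror/tonu) ~> ok
// quote(p: /na/wimp) ~> brarest_ig
// quote(p: /lo) ~> cusni_is
// relocate(s: /jaflole, d: /na/brodron) ~> ok
// survey(p: /) ~> [fa/, lo, na/, wadror/]


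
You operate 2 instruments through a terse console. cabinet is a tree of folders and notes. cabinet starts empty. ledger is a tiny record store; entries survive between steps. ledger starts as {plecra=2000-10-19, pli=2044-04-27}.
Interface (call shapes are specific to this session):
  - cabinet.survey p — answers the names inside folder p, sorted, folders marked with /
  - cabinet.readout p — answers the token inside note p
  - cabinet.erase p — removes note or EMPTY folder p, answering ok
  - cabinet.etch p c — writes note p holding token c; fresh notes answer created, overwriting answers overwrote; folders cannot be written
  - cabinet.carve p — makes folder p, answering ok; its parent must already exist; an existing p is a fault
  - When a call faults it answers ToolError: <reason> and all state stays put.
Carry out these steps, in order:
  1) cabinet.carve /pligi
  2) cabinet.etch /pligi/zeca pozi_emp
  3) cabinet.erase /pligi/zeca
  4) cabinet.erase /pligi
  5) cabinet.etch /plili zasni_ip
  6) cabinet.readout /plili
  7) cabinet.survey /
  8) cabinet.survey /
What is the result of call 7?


Now I run carve on /pligi, which returns ok.
Then etch on /pligi/zeca, pozi_emp: created.
I invoke erase on /pligi/zeca: ok.
Then erase on /pligi, → ok.
I invoke etch on /plili, zasni_ip: created.
Invoking readout on /plili, which returns zasni_ip.
I run survey on /, — result: [plili].
I use survey on /, and see [plili].

Answer: [plili]


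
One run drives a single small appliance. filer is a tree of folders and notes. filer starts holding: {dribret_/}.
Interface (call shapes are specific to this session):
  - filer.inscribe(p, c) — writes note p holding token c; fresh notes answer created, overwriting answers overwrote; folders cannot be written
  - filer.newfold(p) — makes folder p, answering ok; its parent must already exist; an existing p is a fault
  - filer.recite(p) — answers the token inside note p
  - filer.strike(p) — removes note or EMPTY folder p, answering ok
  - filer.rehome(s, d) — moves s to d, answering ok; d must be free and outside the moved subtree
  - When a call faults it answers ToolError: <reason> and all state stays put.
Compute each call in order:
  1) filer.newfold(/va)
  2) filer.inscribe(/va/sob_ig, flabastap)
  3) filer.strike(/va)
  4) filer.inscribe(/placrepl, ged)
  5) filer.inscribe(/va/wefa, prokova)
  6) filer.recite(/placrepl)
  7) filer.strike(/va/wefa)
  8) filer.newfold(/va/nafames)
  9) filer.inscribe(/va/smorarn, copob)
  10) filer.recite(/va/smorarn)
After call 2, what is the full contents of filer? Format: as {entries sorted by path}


Answer: {dribret_/, va/, va/sob_ig=flabastap}

Derivation:
Do: filer.newfold[/va]
See: ok
Do: filer.inscribe[/va/sob_ig; flabastap]
See: created
Do: filer.strike[/va]
See: ToolError: not empty
Do: filer.inscribe[/placrepl; ged]
See: created
Do: filer.inscribe[/va/wefa; prokova]
See: created
Do: filer.recite[/placrepl]
See: ged
Do: filer.strike[/va/wefa]
See: ok
Do: filer.newfold[/va/nafames]
See: ok
Do: filer.inscribe[/va/smorarn; copob]
See: created
Do: filer.recite[/va/smorarn]
See: copob


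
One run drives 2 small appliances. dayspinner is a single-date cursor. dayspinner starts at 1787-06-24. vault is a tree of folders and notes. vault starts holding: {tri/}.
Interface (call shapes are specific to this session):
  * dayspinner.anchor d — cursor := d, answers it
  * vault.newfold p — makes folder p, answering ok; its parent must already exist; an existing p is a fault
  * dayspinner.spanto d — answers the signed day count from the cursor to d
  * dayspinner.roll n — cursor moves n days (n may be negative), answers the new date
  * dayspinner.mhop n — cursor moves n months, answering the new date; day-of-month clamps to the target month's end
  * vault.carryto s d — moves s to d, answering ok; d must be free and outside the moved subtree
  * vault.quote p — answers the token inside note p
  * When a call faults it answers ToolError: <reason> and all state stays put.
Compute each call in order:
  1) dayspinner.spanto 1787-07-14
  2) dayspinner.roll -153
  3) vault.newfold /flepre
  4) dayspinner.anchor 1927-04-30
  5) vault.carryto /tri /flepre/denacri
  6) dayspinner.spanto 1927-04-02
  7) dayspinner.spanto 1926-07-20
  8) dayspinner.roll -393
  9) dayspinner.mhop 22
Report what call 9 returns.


Answer: 1928-02-02

Derivation:
I use dayspinner.spanto on d→1787-07-14: 20.
Next I call dayspinner.roll on n→-153, which returns 1787-01-22.
I run vault.newfold on p→/flepre, → ok.
I invoke dayspinner.anchor on d→1927-04-30, and get 1927-04-30.
Next I call vault.carryto on s→/tri, d→/flepre/denacri, and observe ok.
Using dayspinner.spanto on d→1927-04-02, and see -28.
I try dayspinner.spanto on d→1926-07-20, which returns -284.
Calling dayspinner.roll on n→-393, yielding 1926-04-02.
Then dayspinner.mhop on n→22, and observe 1928-02-02.


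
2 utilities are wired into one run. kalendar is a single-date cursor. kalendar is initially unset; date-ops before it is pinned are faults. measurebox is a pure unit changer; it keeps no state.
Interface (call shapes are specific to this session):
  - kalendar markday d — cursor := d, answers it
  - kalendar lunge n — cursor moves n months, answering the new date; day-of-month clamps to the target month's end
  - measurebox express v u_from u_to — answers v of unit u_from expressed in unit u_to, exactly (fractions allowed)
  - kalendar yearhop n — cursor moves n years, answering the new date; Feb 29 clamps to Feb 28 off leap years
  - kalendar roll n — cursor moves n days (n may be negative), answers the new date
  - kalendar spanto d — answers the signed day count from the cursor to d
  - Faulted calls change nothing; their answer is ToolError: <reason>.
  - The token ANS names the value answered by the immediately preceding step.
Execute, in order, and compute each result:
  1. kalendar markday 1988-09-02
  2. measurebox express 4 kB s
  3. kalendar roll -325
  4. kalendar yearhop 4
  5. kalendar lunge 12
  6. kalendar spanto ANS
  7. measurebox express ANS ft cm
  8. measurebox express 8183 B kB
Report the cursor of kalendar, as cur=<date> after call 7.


! 1. kalendar markday(d→1988-09-02) ~> 1988-09-02
! 2. measurebox express(v→4, u_from→kB, u_to→s) ~> ToolError: incompatible units
! 3. kalendar roll(n→-325) ~> 1987-10-13
! 4. kalendar yearhop(n→4) ~> 1991-10-13
! 5. kalendar lunge(n→12) ~> 1992-10-13
! 6. kalendar spanto(d→ANS) ~> 0
! 7. measurebox express(v→ANS, u_from→ft, u_to→cm) ~> 0
! 8. measurebox express(v→8183, u_from→B, u_to→kB) ~> 8183/1000

Answer: cur=1992-10-13


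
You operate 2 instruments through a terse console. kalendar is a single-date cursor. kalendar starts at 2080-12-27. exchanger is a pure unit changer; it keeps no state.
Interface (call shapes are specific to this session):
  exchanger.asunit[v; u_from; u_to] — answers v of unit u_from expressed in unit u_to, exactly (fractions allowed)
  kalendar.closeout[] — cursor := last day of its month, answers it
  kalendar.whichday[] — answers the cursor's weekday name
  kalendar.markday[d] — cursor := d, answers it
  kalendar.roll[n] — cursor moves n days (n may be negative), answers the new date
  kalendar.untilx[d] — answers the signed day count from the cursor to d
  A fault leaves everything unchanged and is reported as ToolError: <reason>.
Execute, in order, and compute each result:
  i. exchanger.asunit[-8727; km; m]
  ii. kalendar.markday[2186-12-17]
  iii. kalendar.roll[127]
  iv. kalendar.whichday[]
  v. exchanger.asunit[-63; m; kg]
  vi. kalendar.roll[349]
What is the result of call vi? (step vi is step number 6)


Answer: 2188-04-06

Derivation:
Invoking asunit on v=-8727, u_from=km, u_to=m, giving -8727000.
I try markday on d=2186-12-17, which returns 2186-12-17.
Then roll on n=127, and see 2187-04-23.
Now I run whichday, yielding Monday.
I try asunit on v=-63, u_from=m, u_to=kg: ToolError: incompatible units.
Calling roll on n=349, which returns 2188-04-06.


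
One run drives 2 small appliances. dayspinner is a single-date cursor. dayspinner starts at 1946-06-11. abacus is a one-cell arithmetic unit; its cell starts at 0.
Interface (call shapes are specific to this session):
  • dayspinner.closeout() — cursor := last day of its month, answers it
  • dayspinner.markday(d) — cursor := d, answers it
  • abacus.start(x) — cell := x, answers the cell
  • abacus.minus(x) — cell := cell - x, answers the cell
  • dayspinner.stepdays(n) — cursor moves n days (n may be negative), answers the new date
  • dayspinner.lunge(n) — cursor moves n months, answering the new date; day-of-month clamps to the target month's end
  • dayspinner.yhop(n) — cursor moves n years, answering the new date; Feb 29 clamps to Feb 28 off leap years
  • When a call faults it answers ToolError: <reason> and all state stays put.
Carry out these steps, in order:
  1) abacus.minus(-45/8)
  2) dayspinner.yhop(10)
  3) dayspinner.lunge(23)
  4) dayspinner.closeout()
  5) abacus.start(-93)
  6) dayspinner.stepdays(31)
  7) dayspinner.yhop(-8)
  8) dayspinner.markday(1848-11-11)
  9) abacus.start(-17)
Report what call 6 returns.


I invoke minus on x=-45/8, yielding 45/8.
Next I call yhop on n=10, giving 1956-06-11.
Using lunge on n=23, which returns 1958-05-11.
Invoking closeout, yielding 1958-05-31.
I call start on x=-93: -93.
I try stepdays on n=31, and observe 1958-07-01.
I invoke yhop on n=-8, giving 1950-07-01.
I invoke markday on d=1848-11-11: 1848-11-11.
I invoke start on x=-17, — result: -17.

Answer: 1958-07-01


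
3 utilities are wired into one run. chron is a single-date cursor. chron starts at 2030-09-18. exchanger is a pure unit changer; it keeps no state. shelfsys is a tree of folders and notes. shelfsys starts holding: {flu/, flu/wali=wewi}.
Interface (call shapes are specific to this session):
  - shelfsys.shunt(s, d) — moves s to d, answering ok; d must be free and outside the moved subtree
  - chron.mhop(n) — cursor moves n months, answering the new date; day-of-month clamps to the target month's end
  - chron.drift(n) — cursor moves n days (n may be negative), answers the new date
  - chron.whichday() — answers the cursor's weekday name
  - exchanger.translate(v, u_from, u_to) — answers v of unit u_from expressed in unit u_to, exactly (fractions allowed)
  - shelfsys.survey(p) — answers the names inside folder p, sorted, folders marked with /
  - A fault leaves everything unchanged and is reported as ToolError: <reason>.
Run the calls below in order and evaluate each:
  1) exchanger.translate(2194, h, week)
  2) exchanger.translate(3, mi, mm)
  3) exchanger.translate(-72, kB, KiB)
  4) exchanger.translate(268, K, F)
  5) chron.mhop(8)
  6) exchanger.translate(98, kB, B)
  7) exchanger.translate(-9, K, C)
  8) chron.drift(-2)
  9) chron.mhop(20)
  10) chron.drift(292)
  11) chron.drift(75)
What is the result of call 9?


Answer: 2033-01-16

Derivation:
-> translate(v: 2194, u_from: h, u_to: week)
<- 1097/84
-> translate(v: 3, u_from: mi, u_to: mm)
<- 4828032
-> translate(v: -72, u_from: kB, u_to: KiB)
<- -1125/16
-> translate(v: 268, u_from: K, u_to: F)
<- 2273/100
-> mhop(n: 8)
<- 2031-05-18
-> translate(v: 98, u_from: kB, u_to: B)
<- 98000
-> translate(v: -9, u_from: K, u_to: C)
<- -5643/20
-> drift(n: -2)
<- 2031-05-16
-> mhop(n: 20)
<- 2033-01-16
-> drift(n: 292)
<- 2033-11-04
-> drift(n: 75)
<- 2034-01-18


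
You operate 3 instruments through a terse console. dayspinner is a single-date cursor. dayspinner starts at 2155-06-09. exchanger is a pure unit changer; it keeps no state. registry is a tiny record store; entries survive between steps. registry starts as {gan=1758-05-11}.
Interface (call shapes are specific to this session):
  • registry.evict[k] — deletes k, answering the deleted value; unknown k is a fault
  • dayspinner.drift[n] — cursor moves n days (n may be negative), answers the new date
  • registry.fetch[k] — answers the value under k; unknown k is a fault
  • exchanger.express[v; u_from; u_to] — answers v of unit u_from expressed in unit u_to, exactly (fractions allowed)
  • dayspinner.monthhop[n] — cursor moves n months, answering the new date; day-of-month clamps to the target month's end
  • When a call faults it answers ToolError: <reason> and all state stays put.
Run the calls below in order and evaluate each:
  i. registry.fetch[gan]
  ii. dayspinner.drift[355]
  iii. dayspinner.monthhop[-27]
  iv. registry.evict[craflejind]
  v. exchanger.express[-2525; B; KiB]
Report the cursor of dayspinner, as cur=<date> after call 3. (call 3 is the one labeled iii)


·→ registry.fetch(gan)
·← 1758-05-11
·→ dayspinner.drift(355)
·← 2156-05-29
·→ dayspinner.monthhop(-27)
·← 2154-02-28
·→ registry.evict(craflejind)
·← ToolError: no such key craflejind
·→ exchanger.express(-2525, B, KiB)
·← -2525/1024

Answer: cur=2154-02-28


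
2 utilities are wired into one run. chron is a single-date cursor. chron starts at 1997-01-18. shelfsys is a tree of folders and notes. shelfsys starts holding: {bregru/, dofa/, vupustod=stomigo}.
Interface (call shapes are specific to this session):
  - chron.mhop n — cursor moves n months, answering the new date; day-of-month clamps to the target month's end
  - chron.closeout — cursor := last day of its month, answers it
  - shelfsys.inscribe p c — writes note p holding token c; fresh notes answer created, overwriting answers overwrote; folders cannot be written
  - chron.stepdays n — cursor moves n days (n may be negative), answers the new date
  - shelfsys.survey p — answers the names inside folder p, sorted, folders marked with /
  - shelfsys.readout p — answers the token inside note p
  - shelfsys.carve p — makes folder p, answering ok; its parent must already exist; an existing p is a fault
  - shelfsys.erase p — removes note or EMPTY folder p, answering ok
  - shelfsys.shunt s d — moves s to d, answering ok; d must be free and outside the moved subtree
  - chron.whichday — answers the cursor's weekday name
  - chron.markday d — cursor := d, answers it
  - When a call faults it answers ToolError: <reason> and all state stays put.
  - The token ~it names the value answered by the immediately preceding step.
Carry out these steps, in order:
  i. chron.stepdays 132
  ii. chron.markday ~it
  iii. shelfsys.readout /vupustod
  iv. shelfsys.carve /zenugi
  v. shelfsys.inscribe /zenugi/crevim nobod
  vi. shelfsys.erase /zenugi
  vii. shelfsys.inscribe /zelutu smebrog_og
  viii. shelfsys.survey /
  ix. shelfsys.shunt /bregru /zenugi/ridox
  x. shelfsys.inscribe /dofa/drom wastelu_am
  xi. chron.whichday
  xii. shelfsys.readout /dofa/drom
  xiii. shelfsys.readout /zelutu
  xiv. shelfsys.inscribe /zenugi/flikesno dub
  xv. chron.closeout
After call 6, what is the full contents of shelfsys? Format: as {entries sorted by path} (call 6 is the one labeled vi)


I use chron.stepdays(n: 132): 1997-05-30.
I use chron.markday(d: ~it), — result: 1997-05-30.
Next I call shelfsys.readout(p: /vupustod), — result: stomigo.
I run shelfsys.carve(p: /zenugi), → ok.
I use shelfsys.inscribe(p: /zenugi/crevim, c: nobod), → created.
I try shelfsys.erase(p: /zenugi), and observe ToolError: not empty.
I use shelfsys.inscribe(p: /zelutu, c: smebrog_og), and get created.
I run shelfsys.survey(p: /), which returns [bregru/, dofa/, vupustod, zelutu, zenugi/].
Invoking shelfsys.shunt(s: /bregru, d: /zenugi/ridox), giving ok.
I call shelfsys.inscribe(p: /dofa/drom, c: wastelu_am), and see created.
I use chron.whichday, → Friday.
Then shelfsys.readout(p: /dofa/drom), — result: wastelu_am.
Next I call shelfsys.readout(p: /zelutu), → smebrog_og.
I invoke shelfsys.inscribe(p: /zenugi/flikesno, c: dub), yielding created.
I use chron.closeout(), which returns 1997-05-31.

Answer: {bregru/, dofa/, vupustod=stomigo, zenugi/, zenugi/crevim=nobod}


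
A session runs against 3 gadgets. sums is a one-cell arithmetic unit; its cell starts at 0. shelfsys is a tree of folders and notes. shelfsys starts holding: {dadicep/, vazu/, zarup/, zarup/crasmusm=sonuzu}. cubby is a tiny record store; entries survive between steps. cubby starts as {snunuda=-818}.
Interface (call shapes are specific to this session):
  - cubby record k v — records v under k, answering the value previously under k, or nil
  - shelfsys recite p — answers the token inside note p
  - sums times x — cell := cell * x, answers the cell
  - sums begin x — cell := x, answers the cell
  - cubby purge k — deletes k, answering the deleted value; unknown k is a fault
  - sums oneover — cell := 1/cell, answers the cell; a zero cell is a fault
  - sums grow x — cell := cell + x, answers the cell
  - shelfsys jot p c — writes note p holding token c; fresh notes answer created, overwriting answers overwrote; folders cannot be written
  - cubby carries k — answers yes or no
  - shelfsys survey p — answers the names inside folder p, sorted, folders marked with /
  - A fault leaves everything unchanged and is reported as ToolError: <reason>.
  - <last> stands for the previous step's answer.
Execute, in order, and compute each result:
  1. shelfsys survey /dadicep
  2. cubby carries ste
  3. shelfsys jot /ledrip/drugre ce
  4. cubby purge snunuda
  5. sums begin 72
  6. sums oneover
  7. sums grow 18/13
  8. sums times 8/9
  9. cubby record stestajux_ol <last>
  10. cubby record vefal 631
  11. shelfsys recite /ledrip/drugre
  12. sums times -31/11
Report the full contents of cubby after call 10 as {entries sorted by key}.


CALL shelfsys survey[p→/dadicep]
RET  []
CALL cubby carries[k→ste]
RET  no
CALL shelfsys jot[p→/ledrip/drugre; c→ce]
RET  ToolError: no parent
CALL cubby purge[k→snunuda]
RET  -818
CALL sums begin[x→72]
RET  72
CALL sums oneover[]
RET  1/72
CALL sums grow[x→18/13]
RET  1309/936
CALL sums times[x→8/9]
RET  1309/1053
CALL cubby record[k→stestajux_ol; v→<last>]
RET  nil
CALL cubby record[k→vefal; v→631]
RET  nil
CALL shelfsys recite[p→/ledrip/drugre]
RET  ToolError: not found
CALL sums times[x→-31/11]
RET  -3689/1053

Answer: {stestajux_ol=1309/1053, vefal=631}


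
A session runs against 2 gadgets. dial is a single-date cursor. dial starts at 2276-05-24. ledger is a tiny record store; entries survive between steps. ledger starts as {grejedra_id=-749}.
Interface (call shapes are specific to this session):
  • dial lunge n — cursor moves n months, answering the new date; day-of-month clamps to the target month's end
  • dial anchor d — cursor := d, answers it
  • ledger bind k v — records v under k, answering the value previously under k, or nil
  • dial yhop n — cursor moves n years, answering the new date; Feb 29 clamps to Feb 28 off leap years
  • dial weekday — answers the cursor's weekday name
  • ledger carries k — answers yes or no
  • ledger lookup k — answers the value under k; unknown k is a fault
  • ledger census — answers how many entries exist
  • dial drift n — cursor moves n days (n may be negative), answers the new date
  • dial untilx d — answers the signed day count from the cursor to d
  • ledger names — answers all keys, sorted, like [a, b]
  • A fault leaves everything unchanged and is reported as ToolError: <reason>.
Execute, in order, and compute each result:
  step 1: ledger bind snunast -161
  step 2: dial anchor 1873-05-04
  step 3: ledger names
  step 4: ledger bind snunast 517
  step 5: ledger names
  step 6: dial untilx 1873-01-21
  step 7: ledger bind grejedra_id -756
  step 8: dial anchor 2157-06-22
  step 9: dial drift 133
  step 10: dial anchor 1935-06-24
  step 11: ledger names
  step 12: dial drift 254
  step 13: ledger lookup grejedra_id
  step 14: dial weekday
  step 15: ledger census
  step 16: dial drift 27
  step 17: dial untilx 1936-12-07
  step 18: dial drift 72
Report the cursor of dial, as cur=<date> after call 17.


> ledger bind k=snunast v=-161
= nil
> dial anchor d=1873-05-04
= 1873-05-04
> ledger names
= [grejedra_id, snunast]
> ledger bind k=snunast v=517
= -161
> ledger names
= [grejedra_id, snunast]
> dial untilx d=1873-01-21
= -103
> ledger bind k=grejedra_id v=-756
= -749
> dial anchor d=2157-06-22
= 2157-06-22
> dial drift n=133
= 2157-11-02
> dial anchor d=1935-06-24
= 1935-06-24
> ledger names
= [grejedra_id, snunast]
> dial drift n=254
= 1936-03-04
> ledger lookup k=grejedra_id
= -756
> dial weekday
= Wednesday
> ledger census
= 2
> dial drift n=27
= 1936-03-31
> dial untilx d=1936-12-07
= 251
> dial drift n=72
= 1936-06-11

Answer: cur=1936-03-31


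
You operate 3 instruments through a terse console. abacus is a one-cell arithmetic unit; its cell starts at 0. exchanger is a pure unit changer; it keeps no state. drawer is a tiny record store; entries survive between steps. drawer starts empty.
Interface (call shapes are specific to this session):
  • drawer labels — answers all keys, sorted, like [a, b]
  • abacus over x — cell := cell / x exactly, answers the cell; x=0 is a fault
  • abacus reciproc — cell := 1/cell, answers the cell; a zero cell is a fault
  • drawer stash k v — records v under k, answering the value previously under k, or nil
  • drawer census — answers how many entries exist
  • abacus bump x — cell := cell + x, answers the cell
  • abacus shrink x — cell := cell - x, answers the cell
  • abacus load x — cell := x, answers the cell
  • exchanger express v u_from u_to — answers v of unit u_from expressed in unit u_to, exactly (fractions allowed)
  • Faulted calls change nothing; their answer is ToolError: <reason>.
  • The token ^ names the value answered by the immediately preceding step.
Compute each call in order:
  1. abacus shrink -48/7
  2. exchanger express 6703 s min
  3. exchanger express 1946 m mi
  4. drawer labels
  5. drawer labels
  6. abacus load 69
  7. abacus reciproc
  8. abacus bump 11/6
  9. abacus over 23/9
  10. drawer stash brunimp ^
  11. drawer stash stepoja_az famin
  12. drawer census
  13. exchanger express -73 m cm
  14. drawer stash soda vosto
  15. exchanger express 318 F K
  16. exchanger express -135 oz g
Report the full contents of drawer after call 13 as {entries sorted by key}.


! 1. abacus shrink(x→-48/7) == 48/7
! 2. exchanger express(v→6703, u_from→s, u_to→min) == 6703/60
! 3. exchanger express(v→1946, u_from→m, u_to→mi) == 121625/100584
! 4. drawer labels() == []
! 5. drawer labels() == []
! 6. abacus load(x→69) == 69
! 7. abacus reciproc() == 1/69
! 8. abacus bump(x→11/6) == 85/46
! 9. abacus over(x→23/9) == 765/1058
! 10. drawer stash(k→brunimp, v→^) == nil
! 11. drawer stash(k→stepoja_az, v→famin) == nil
! 12. drawer census() == 2
! 13. exchanger express(v→-73, u_from→m, u_to→cm) == -7300
! 14. drawer stash(k→soda, v→vosto) == nil
! 15. exchanger express(v→318, u_from→F, u_to→K) == 77767/180
! 16. exchanger express(v→-135, u_from→oz, u_to→g) == -1224699399/320000

Answer: {brunimp=765/1058, stepoja_az=famin}


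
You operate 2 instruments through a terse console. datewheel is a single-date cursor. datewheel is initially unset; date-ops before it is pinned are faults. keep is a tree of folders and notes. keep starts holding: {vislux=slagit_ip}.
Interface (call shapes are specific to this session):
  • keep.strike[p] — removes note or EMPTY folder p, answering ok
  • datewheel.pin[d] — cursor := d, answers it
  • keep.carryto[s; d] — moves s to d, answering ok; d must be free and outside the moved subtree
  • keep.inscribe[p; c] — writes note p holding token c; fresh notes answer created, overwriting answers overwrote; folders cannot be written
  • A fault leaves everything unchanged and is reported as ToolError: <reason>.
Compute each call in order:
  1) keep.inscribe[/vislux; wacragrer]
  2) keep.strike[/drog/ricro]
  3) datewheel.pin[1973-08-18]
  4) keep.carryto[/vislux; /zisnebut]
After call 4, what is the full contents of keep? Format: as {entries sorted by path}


$ keep.inscribe p→/vislux c→wacragrer
= overwrote
$ keep.strike p→/drog/ricro
= ToolError: not found
$ datewheel.pin d→1973-08-18
= 1973-08-18
$ keep.carryto s→/vislux d→/zisnebut
= ok

Answer: {zisnebut=wacragrer}


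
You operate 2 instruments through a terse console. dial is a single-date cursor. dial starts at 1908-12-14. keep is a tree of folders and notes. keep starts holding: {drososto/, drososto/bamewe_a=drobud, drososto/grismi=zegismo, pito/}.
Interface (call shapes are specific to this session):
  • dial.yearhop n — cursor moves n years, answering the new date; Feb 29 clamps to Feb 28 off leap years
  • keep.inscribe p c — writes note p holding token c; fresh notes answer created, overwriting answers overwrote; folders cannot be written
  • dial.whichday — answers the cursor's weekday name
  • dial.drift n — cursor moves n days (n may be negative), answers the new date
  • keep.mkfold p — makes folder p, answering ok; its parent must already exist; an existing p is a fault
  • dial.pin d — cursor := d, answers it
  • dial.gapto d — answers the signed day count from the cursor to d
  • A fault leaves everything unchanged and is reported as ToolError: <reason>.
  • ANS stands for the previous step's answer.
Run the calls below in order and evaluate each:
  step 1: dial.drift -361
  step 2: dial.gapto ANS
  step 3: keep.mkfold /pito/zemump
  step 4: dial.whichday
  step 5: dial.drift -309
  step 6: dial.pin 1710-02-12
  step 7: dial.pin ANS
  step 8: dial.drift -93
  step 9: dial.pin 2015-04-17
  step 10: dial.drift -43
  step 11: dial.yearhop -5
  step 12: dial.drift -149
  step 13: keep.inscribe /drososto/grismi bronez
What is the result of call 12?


-- 1. dial.drift(n: -361) : 1907-12-19
-- 2. dial.gapto(d: ANS) : 0
-- 3. keep.mkfold(p: /pito/zemump) : ok
-- 4. dial.whichday() : Thursday
-- 5. dial.drift(n: -309) : 1907-02-13
-- 6. dial.pin(d: 1710-02-12) : 1710-02-12
-- 7. dial.pin(d: ANS) : 1710-02-12
-- 8. dial.drift(n: -93) : 1709-11-11
-- 9. dial.pin(d: 2015-04-17) : 2015-04-17
-- 10. dial.drift(n: -43) : 2015-03-05
-- 11. dial.yearhop(n: -5) : 2010-03-05
-- 12. dial.drift(n: -149) : 2009-10-07
-- 13. keep.inscribe(p: /drososto/grismi, c: bronez) : overwrote

Answer: 2009-10-07


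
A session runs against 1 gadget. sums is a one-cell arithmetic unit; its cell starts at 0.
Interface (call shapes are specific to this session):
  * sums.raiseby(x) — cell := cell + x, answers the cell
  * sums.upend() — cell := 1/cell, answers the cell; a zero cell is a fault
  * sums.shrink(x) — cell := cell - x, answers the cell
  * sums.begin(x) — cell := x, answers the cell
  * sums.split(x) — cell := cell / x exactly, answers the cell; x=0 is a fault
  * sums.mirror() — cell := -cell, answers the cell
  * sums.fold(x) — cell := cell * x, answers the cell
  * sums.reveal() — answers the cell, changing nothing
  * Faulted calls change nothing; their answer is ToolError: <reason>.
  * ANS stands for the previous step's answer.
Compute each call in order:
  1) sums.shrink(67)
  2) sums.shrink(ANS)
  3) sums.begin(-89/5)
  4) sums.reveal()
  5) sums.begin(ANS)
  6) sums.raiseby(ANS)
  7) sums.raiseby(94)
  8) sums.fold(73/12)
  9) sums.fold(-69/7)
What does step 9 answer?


% sums.shrink x=67
[out] -67
% sums.shrink x=ANS
[out] 0
% sums.begin x=-89/5
[out] -89/5
% sums.reveal
[out] -89/5
% sums.begin x=ANS
[out] -89/5
% sums.raiseby x=ANS
[out] -178/5
% sums.raiseby x=94
[out] 292/5
% sums.fold x=73/12
[out] 5329/15
% sums.fold x=-69/7
[out] -122567/35

Answer: -122567/35


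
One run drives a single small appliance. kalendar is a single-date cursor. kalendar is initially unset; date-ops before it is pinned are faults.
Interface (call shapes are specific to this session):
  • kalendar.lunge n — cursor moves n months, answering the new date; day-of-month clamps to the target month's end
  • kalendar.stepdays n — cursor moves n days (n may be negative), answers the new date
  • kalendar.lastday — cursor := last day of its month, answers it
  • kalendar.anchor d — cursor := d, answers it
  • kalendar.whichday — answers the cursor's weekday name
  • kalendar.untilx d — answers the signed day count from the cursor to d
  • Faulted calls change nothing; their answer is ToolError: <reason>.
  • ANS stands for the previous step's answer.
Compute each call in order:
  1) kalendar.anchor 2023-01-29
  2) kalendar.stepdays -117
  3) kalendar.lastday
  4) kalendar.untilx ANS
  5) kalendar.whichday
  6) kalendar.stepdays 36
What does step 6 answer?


$ anchor d='2023-01-29'
[out] 2023-01-29
$ stepdays n='-117'
[out] 2022-10-04
$ lastday
[out] 2022-10-31
$ untilx d='ANS'
[out] 0
$ whichday
[out] Monday
$ stepdays n='36'
[out] 2022-12-06

Answer: 2022-12-06


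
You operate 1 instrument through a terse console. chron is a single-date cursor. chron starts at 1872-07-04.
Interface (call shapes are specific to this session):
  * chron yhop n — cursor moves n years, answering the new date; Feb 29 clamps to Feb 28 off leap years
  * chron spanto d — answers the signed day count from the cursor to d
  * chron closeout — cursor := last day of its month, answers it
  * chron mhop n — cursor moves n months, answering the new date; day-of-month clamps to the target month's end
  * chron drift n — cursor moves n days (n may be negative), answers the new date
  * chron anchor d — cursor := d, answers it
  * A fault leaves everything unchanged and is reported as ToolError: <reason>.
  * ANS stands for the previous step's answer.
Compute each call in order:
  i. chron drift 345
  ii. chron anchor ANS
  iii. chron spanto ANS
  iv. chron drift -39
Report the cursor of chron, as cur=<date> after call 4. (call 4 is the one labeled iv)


Answer: cur=1873-05-06

Derivation:
Step: chron drift[n: 345]
Result: 1873-06-14
Step: chron anchor[d: ANS]
Result: 1873-06-14
Step: chron spanto[d: ANS]
Result: 0
Step: chron drift[n: -39]
Result: 1873-05-06
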